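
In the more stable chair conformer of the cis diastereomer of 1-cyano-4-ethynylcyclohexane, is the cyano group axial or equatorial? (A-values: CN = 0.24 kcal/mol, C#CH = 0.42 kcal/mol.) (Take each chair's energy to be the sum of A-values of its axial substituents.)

C1 and C4 have opposite parity, so for the cis isomer the two substituents are one axial and one equatorial in each chair.
Chair I (cyano axial, ethynyl equatorial): E = 0.24 kcal/mol.
Chair II (cyano equatorial, ethynyl axial): E = 0.42 kcal/mol.
Chair I is the more stable (lower-energy) conformer, and in that chair the cyano group is axial.

axial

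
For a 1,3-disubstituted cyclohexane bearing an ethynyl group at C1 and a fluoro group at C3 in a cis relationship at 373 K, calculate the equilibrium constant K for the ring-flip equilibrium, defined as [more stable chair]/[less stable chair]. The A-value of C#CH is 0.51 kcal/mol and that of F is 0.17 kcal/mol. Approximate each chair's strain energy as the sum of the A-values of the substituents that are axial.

K ≈ 2.50

C1 and C3 have the same parity, so for the cis isomer the two substituents are e,e in one chair and a,a in the other.
Chair I (ethynyl axial, fluoro axial): E = 0.68 kcal/mol; chair II (ethynyl equatorial, fluoro equatorial): E = 0.00 kcal/mol.
ΔG = 0.68 kcal/mol between the two chairs.
K = exp(ΔG/RT) with R = 1.987×10⁻³ kcal mol⁻¹ K⁻¹ and T = 373 K gives K ≈ 2.5.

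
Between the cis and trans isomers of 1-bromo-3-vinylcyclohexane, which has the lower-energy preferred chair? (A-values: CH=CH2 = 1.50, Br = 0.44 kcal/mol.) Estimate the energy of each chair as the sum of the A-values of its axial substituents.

At 1,3 positions (parity same): cis → (e,e or a,a); trans → (a,e or e,a).
Best chair for cis: E = 0.00 kcal/mol; best chair for trans: E = 0.44 kcal/mol.
The cis isomer is lower by 0.44 kcal/mol.

cis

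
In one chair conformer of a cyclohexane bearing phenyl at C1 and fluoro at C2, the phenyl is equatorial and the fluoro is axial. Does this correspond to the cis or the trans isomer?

cis

C1 and C2 have opposite parity, so their axial bonds point in opposite directions.
With opposite-parity carbons, two substituents on the same face are one axial and one equatorial; opposite faces give both axial or both equatorial.
Here the groups are equatorial/axial → same face → cis.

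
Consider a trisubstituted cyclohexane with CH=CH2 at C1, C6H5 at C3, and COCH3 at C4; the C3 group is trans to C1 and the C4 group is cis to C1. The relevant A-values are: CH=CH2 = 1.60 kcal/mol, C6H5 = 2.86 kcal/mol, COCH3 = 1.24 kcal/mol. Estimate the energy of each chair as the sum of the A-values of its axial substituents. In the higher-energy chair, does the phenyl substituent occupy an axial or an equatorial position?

axial

Chair I (vinyl axial, phenyl equatorial, acetyl equatorial): E = 1.60 kcal/mol.
Chair II (vinyl equatorial, phenyl axial, acetyl axial): E = 4.10 kcal/mol.
Chair II is the less stable (higher-energy) conformer, and in that chair the phenyl group is axial.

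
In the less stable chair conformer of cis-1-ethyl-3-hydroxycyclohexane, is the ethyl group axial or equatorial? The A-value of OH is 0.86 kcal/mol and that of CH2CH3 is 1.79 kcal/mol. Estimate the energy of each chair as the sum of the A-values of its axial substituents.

axial

C1 and C3 have the same parity, so for the cis isomer the two substituents are e,e in one chair and a,a in the other.
Chair I (hydroxyl axial, ethyl axial): E = 2.65 kcal/mol.
Chair II (hydroxyl equatorial, ethyl equatorial): E = 0.00 kcal/mol.
Chair I is the less stable (higher-energy) conformer, and in that chair the ethyl group is axial.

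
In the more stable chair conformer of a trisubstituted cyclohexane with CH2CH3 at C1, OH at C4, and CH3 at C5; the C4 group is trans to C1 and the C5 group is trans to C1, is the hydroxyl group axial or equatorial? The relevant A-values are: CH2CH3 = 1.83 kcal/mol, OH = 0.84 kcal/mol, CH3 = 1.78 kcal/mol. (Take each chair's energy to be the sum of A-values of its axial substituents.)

Chair I (ethyl axial, hydroxyl axial, methyl equatorial): E = 2.67 kcal/mol.
Chair II (ethyl equatorial, hydroxyl equatorial, methyl axial): E = 1.78 kcal/mol.
Chair II is the more stable (lower-energy) conformer, and in that chair the hydroxyl group is equatorial.

equatorial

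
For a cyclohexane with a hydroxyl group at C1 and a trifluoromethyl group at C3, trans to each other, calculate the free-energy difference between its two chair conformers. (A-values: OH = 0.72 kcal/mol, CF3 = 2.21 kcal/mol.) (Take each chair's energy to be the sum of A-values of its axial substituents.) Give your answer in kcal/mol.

C1 and C3 have the same parity, so for the trans isomer the two substituents are one axial and one equatorial in each chair.
Chair I (hydroxyl axial, trifluoromethyl equatorial): E = 0.72 kcal/mol.
Chair II (hydroxyl equatorial, trifluoromethyl axial): E = 2.21 kcal/mol.
ΔE = 2.21 − 0.72 = 1.49 kcal/mol; chair I is more stable.

1.49 kcal/mol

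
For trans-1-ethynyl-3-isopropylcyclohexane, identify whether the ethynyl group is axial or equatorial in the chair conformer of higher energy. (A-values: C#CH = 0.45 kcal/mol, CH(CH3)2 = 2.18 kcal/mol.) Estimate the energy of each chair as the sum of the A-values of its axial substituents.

C1 and C3 have the same parity, so for the trans isomer the two substituents are one axial and one equatorial in each chair.
Chair I (ethynyl axial, isopropyl equatorial): E = 0.45 kcal/mol.
Chair II (ethynyl equatorial, isopropyl axial): E = 2.18 kcal/mol.
Chair II is the less stable (higher-energy) conformer, and in that chair the ethynyl group is equatorial.

equatorial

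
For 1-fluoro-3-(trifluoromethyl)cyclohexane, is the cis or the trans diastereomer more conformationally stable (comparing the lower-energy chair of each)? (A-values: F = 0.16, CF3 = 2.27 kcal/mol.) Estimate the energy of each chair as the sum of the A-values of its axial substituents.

At 1,3 positions (parity same): cis → (e,e or a,a); trans → (a,e or e,a).
Best chair for cis: E = 0.00 kcal/mol; best chair for trans: E = 0.16 kcal/mol.
The cis isomer is lower by 0.16 kcal/mol.

cis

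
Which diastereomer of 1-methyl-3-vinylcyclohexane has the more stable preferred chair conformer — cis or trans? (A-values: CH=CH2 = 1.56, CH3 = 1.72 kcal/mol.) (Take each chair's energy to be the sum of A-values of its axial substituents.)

At 1,3 positions (parity same): cis → (e,e or a,a); trans → (a,e or e,a).
Best chair for cis: E = 0.00 kcal/mol; best chair for trans: E = 1.56 kcal/mol.
The cis isomer is lower by 1.56 kcal/mol.

cis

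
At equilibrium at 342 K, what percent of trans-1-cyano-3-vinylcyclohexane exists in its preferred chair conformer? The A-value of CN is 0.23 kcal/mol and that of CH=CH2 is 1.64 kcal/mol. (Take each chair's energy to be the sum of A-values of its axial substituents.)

88.8%

C1 and C3 have the same parity, so for the trans isomer the two substituents are one axial and one equatorial in each chair.
Chair I (cyano axial, vinyl equatorial): E = 0.23 kcal/mol; chair II (cyano equatorial, vinyl axial): E = 1.64 kcal/mol.
ΔG = 1.41 kcal/mol between the two chairs.
K = exp(ΔG/RT) with R = 1.987×10⁻³ kcal mol⁻¹ K⁻¹ and T = 342 K gives K ≈ 7.96.
Fraction in the lower-energy chair = K/(K+1) = 88.8%.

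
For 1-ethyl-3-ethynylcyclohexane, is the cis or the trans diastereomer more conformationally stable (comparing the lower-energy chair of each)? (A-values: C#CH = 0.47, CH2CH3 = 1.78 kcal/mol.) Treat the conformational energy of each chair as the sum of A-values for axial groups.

At 1,3 positions (parity same): cis → (e,e or a,a); trans → (a,e or e,a).
Best chair for cis: E = 0.00 kcal/mol; best chair for trans: E = 0.47 kcal/mol.
The cis isomer is lower by 0.47 kcal/mol.

cis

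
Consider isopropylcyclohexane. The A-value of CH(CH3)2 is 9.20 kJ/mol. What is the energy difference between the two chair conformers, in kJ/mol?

9.20 kJ/mol

A monosubstituted cyclohexane has one chair with the isopropyl group axial (E = A = 9.20 kJ/mol) and one with it equatorial (E = 0).
ΔE = 9.20 − 0 = 9.20 kJ/mol.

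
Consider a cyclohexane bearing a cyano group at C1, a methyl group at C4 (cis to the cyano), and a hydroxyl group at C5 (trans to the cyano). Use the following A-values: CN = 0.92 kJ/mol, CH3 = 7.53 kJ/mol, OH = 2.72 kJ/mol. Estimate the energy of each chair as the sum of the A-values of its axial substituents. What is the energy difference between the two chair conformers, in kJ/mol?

Chair I (cyano axial, methyl equatorial, hydroxyl equatorial): E = 0.92 kJ/mol.
Chair II (cyano equatorial, methyl axial, hydroxyl axial): E = 10.25 kJ/mol.
ΔE = 10.25 − 0.92 = 9.33 kJ/mol; chair I is more stable.

9.33 kJ/mol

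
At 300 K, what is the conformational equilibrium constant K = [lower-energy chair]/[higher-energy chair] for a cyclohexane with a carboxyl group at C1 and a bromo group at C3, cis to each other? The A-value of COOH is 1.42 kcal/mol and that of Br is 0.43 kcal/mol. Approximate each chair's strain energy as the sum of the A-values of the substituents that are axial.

K ≈ 22.3

C1 and C3 have the same parity, so for the cis isomer the two substituents are e,e in one chair and a,a in the other.
Chair I (carboxyl axial, bromo axial): E = 1.85 kcal/mol; chair II (carboxyl equatorial, bromo equatorial): E = 0.00 kcal/mol.
ΔG = 1.85 kcal/mol between the two chairs.
K = exp(ΔG/RT) with R = 1.987×10⁻³ kcal mol⁻¹ K⁻¹ and T = 300 K gives K ≈ 22.3.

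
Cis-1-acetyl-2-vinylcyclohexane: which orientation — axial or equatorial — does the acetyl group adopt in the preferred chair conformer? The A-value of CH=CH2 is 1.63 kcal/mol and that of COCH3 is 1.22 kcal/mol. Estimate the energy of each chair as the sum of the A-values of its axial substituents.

C1 and C2 have opposite parity, so for the cis isomer the two substituents are one axial and one equatorial in each chair.
Chair I (vinyl axial, acetyl equatorial): E = 1.63 kcal/mol.
Chair II (vinyl equatorial, acetyl axial): E = 1.22 kcal/mol.
Chair II is the more stable (lower-energy) conformer, and in that chair the acetyl group is axial.

axial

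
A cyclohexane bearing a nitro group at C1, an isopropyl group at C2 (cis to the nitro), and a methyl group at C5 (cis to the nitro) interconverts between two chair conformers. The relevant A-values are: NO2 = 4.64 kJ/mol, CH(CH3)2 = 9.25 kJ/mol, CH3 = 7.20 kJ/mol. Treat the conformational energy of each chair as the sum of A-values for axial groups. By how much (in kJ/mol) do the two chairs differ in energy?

Chair I (nitro axial, isopropyl equatorial, methyl axial): E = 11.84 kJ/mol.
Chair II (nitro equatorial, isopropyl axial, methyl equatorial): E = 9.25 kJ/mol.
ΔE = 11.84 − 9.25 = 2.59 kJ/mol; chair II is more stable.

2.59 kJ/mol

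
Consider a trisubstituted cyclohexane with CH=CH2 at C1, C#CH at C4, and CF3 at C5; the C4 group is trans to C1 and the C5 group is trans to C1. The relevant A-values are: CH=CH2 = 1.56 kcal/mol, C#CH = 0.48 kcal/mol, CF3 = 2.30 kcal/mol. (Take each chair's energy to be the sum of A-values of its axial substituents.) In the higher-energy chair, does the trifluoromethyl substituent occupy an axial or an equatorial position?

axial

Chair I (vinyl axial, ethynyl axial, trifluoromethyl equatorial): E = 2.04 kcal/mol.
Chair II (vinyl equatorial, ethynyl equatorial, trifluoromethyl axial): E = 2.30 kcal/mol.
Chair II is the less stable (higher-energy) conformer, and in that chair the trifluoromethyl group is axial.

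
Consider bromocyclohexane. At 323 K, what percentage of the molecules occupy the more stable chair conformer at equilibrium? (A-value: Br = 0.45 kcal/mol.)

One chair has the bromo group axial (E = 0.45 kcal/mol) and the other has it equatorial (E = 0).
ΔG = 0.45 kcal/mol between the two chairs.
K = exp(ΔG/RT) with R = 1.987×10⁻³ kcal mol⁻¹ K⁻¹ and T = 323 K gives K ≈ 2.02.
Fraction in the lower-energy chair = K/(K+1) = 66.8%.

66.8%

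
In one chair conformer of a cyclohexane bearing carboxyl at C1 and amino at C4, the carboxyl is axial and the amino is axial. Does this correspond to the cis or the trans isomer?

trans

C1 and C4 have opposite parity, so their axial bonds point in opposite directions.
With opposite-parity carbons, two substituents on the same face are one axial and one equatorial; opposite faces give both axial or both equatorial.
Here the groups are axial/axial → opposite face → trans.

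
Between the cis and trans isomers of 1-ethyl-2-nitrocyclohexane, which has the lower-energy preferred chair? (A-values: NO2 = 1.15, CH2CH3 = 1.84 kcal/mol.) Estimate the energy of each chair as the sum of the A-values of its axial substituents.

At 1,2 positions (parity opposite): cis → (a,e or e,a); trans → (e,e or a,a).
Best chair for cis: E = 1.15 kcal/mol; best chair for trans: E = 0.00 kcal/mol.
The trans isomer is lower by 1.15 kcal/mol.

trans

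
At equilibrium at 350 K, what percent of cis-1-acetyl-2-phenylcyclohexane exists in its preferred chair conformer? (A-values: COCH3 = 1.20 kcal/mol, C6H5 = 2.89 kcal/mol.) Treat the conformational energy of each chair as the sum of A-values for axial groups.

C1 and C2 have opposite parity, so for the cis isomer the two substituents are one axial and one equatorial in each chair.
Chair I (acetyl axial, phenyl equatorial): E = 1.20 kcal/mol; chair II (acetyl equatorial, phenyl axial): E = 2.89 kcal/mol.
ΔG = 1.69 kcal/mol between the two chairs.
K = exp(ΔG/RT) with R = 1.987×10⁻³ kcal mol⁻¹ K⁻¹ and T = 350 K gives K ≈ 11.4.
Fraction in the lower-energy chair = K/(K+1) = 91.9%.

91.9%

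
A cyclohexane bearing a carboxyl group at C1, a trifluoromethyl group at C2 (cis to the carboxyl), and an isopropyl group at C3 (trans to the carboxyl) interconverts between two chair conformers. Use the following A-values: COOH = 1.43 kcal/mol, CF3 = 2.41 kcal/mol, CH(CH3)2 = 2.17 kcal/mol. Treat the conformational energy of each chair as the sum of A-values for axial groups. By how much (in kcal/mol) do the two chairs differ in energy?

Chair I (carboxyl axial, trifluoromethyl equatorial, isopropyl equatorial): E = 1.43 kcal/mol.
Chair II (carboxyl equatorial, trifluoromethyl axial, isopropyl axial): E = 4.58 kcal/mol.
ΔE = 4.58 − 1.43 = 3.15 kcal/mol; chair I is more stable.

3.15 kcal/mol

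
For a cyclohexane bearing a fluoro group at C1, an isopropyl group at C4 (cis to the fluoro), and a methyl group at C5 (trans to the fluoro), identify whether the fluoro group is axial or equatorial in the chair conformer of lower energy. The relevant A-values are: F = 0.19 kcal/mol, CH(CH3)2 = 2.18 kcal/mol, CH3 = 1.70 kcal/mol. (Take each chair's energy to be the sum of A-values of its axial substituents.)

Chair I (fluoro axial, isopropyl equatorial, methyl equatorial): E = 0.19 kcal/mol.
Chair II (fluoro equatorial, isopropyl axial, methyl axial): E = 3.88 kcal/mol.
Chair I is the more stable (lower-energy) conformer, and in that chair the fluoro group is axial.

axial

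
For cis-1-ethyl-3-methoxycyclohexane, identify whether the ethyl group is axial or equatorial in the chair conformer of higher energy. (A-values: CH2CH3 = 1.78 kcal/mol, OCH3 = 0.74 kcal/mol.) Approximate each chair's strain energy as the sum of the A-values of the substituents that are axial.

axial

C1 and C3 have the same parity, so for the cis isomer the two substituents are e,e in one chair and a,a in the other.
Chair I (ethyl axial, methoxy axial): E = 2.52 kcal/mol.
Chair II (ethyl equatorial, methoxy equatorial): E = 0.00 kcal/mol.
Chair I is the less stable (higher-energy) conformer, and in that chair the ethyl group is axial.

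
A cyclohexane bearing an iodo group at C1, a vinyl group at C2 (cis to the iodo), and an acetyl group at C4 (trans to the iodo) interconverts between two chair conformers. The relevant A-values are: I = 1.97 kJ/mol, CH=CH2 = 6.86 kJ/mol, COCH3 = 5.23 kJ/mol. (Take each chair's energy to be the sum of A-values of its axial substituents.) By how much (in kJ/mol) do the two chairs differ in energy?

Chair I (iodo axial, vinyl equatorial, acetyl axial): E = 7.20 kJ/mol.
Chair II (iodo equatorial, vinyl axial, acetyl equatorial): E = 6.86 kJ/mol.
ΔE = 7.20 − 6.86 = 0.34 kJ/mol; chair II is more stable.

0.34 kJ/mol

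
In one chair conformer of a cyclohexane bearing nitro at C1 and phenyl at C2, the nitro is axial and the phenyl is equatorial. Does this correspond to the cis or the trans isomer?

cis

C1 and C2 have opposite parity, so their axial bonds point in opposite directions.
With opposite-parity carbons, two substituents on the same face are one axial and one equatorial; opposite faces give both axial or both equatorial.
Here the groups are axial/equatorial → same face → cis.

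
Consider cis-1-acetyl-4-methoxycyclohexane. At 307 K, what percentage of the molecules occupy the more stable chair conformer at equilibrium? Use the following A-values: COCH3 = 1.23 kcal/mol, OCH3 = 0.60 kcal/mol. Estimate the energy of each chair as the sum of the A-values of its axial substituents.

73.7%

C1 and C4 have opposite parity, so for the cis isomer the two substituents are one axial and one equatorial in each chair.
Chair I (acetyl axial, methoxy equatorial): E = 1.23 kcal/mol; chair II (acetyl equatorial, methoxy axial): E = 0.60 kcal/mol.
ΔG = 0.63 kcal/mol between the two chairs.
K = exp(ΔG/RT) with R = 1.987×10⁻³ kcal mol⁻¹ K⁻¹ and T = 307 K gives K ≈ 2.81.
Fraction in the lower-energy chair = K/(K+1) = 73.7%.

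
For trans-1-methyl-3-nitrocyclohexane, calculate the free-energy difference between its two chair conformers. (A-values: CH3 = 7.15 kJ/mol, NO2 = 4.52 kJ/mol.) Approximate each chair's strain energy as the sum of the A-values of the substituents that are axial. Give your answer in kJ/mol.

C1 and C3 have the same parity, so for the trans isomer the two substituents are one axial and one equatorial in each chair.
Chair I (methyl axial, nitro equatorial): E = 7.15 kJ/mol.
Chair II (methyl equatorial, nitro axial): E = 4.52 kJ/mol.
ΔE = 7.15 − 4.52 = 2.63 kJ/mol; chair II is more stable.

2.63 kJ/mol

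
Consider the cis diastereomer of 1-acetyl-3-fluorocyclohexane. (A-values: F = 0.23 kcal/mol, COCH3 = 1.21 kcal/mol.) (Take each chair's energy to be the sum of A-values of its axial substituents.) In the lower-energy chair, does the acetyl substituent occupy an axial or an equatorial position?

C1 and C3 have the same parity, so for the cis isomer the two substituents are e,e in one chair and a,a in the other.
Chair I (fluoro axial, acetyl axial): E = 1.44 kcal/mol.
Chair II (fluoro equatorial, acetyl equatorial): E = 0.00 kcal/mol.
Chair II is the more stable (lower-energy) conformer, and in that chair the acetyl group is equatorial.

equatorial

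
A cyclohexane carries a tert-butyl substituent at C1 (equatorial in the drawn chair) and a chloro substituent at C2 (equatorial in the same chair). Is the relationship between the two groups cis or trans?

C1 and C2 have opposite parity, so their axial bonds point in opposite directions.
With opposite-parity carbons, two substituents on the same face are one axial and one equatorial; opposite faces give both axial or both equatorial.
Here the groups are equatorial/equatorial → opposite face → trans.

trans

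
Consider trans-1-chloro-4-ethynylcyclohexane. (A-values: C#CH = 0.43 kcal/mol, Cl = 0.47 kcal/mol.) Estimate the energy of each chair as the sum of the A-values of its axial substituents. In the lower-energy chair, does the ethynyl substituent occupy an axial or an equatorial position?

equatorial

C1 and C4 have opposite parity, so for the trans isomer the two substituents are e,e in one chair and a,a in the other.
Chair I (ethynyl axial, chloro axial): E = 0.90 kcal/mol.
Chair II (ethynyl equatorial, chloro equatorial): E = 0.00 kcal/mol.
Chair II is the more stable (lower-energy) conformer, and in that chair the ethynyl group is equatorial.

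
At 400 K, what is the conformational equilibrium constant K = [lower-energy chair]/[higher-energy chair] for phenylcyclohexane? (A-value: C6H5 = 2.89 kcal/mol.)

One chair has the phenyl group axial (E = 2.89 kcal/mol) and the other has it equatorial (E = 0).
ΔG = 2.89 kcal/mol between the two chairs.
K = exp(ΔG/RT) with R = 1.987×10⁻³ kcal mol⁻¹ K⁻¹ and T = 400 K gives K ≈ 37.9.

K ≈ 37.9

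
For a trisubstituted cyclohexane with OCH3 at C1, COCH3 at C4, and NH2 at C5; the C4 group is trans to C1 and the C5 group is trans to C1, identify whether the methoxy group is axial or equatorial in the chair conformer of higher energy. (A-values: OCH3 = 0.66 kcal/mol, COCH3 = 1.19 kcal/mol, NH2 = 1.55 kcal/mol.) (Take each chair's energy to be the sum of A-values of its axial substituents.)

axial

Chair I (methoxy axial, acetyl axial, amino equatorial): E = 1.85 kcal/mol.
Chair II (methoxy equatorial, acetyl equatorial, amino axial): E = 1.55 kcal/mol.
Chair I is the less stable (higher-energy) conformer, and in that chair the methoxy group is axial.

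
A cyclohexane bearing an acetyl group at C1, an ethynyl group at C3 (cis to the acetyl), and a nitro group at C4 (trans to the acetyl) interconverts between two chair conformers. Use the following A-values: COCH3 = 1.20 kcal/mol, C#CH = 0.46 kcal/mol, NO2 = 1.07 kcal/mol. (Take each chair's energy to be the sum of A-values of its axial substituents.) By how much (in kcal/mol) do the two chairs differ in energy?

2.73 kcal/mol

Chair I (acetyl axial, ethynyl axial, nitro axial): E = 2.73 kcal/mol.
Chair II (acetyl equatorial, ethynyl equatorial, nitro equatorial): E = 0.00 kcal/mol.
ΔE = 2.73 − 0.00 = 2.73 kcal/mol; chair II is more stable.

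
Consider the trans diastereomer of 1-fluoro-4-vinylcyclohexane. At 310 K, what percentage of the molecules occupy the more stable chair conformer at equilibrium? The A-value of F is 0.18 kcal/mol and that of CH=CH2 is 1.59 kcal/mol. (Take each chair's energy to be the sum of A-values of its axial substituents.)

C1 and C4 have opposite parity, so for the trans isomer the two substituents are e,e in one chair and a,a in the other.
Chair I (fluoro axial, vinyl axial): E = 1.77 kcal/mol; chair II (fluoro equatorial, vinyl equatorial): E = 0.00 kcal/mol.
ΔG = 1.77 kcal/mol between the two chairs.
K = exp(ΔG/RT) with R = 1.987×10⁻³ kcal mol⁻¹ K⁻¹ and T = 310 K gives K ≈ 17.7.
Fraction in the lower-energy chair = K/(K+1) = 94.7%.

94.7%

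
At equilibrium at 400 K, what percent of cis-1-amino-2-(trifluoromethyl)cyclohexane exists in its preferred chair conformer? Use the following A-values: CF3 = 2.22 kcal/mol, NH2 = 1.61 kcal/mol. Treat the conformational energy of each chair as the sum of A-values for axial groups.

68.3%

C1 and C2 have opposite parity, so for the cis isomer the two substituents are one axial and one equatorial in each chair.
Chair I (trifluoromethyl axial, amino equatorial): E = 2.22 kcal/mol; chair II (trifluoromethyl equatorial, amino axial): E = 1.61 kcal/mol.
ΔG = 0.61 kcal/mol between the two chairs.
K = exp(ΔG/RT) with R = 1.987×10⁻³ kcal mol⁻¹ K⁻¹ and T = 400 K gives K ≈ 2.15.
Fraction in the lower-energy chair = K/(K+1) = 68.3%.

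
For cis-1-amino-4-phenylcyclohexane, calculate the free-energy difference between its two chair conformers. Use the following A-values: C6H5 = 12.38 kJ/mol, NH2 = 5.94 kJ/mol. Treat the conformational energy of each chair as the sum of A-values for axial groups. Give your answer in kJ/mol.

C1 and C4 have opposite parity, so for the cis isomer the two substituents are one axial and one equatorial in each chair.
Chair I (phenyl axial, amino equatorial): E = 12.38 kJ/mol.
Chair II (phenyl equatorial, amino axial): E = 5.94 kJ/mol.
ΔE = 12.38 − 5.94 = 6.44 kJ/mol; chair II is more stable.

6.44 kJ/mol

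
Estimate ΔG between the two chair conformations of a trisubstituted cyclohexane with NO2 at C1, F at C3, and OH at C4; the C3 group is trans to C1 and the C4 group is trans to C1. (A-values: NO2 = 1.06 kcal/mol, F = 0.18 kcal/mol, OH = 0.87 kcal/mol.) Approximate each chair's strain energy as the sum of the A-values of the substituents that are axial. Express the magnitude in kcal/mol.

1.75 kcal/mol

Chair I (nitro axial, fluoro equatorial, hydroxyl axial): E = 1.93 kcal/mol.
Chair II (nitro equatorial, fluoro axial, hydroxyl equatorial): E = 0.18 kcal/mol.
ΔE = 1.93 − 0.18 = 1.75 kcal/mol; chair II is more stable.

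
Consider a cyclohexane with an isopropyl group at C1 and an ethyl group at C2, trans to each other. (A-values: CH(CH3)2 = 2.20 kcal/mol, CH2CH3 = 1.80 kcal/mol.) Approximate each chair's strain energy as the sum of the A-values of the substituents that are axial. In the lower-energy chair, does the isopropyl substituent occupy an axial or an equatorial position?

equatorial

C1 and C2 have opposite parity, so for the trans isomer the two substituents are e,e in one chair and a,a in the other.
Chair I (isopropyl axial, ethyl axial): E = 4.00 kcal/mol.
Chair II (isopropyl equatorial, ethyl equatorial): E = 0.00 kcal/mol.
Chair II is the more stable (lower-energy) conformer, and in that chair the isopropyl group is equatorial.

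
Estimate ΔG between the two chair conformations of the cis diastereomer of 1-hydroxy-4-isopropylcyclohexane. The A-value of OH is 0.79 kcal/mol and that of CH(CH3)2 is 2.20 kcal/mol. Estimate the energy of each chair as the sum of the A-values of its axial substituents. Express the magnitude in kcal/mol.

1.41 kcal/mol

C1 and C4 have opposite parity, so for the cis isomer the two substituents are one axial and one equatorial in each chair.
Chair I (hydroxyl axial, isopropyl equatorial): E = 0.79 kcal/mol.
Chair II (hydroxyl equatorial, isopropyl axial): E = 2.20 kcal/mol.
ΔE = 2.20 − 0.79 = 1.41 kcal/mol; chair I is more stable.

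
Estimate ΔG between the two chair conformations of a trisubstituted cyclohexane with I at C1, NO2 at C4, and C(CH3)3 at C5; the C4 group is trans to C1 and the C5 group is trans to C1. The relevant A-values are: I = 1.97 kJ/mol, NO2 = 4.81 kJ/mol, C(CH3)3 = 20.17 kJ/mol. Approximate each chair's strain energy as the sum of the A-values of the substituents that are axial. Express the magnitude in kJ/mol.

Chair I (iodo axial, nitro axial, tert-butyl equatorial): E = 6.78 kJ/mol.
Chair II (iodo equatorial, nitro equatorial, tert-butyl axial): E = 20.17 kJ/mol.
ΔE = 20.17 − 6.78 = 13.39 kJ/mol; chair I is more stable.

13.39 kJ/mol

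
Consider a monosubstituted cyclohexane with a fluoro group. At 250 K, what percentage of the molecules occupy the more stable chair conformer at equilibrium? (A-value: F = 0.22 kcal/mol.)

60.9%

One chair has the fluoro group axial (E = 0.22 kcal/mol) and the other has it equatorial (E = 0).
ΔG = 0.22 kcal/mol between the two chairs.
K = exp(ΔG/RT) with R = 1.987×10⁻³ kcal mol⁻¹ K⁻¹ and T = 250 K gives K ≈ 1.56.
Fraction in the lower-energy chair = K/(K+1) = 60.9%.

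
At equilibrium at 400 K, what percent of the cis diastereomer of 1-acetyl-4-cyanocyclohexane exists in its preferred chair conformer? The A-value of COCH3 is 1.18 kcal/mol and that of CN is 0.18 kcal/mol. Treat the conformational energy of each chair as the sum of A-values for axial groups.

77.9%

C1 and C4 have opposite parity, so for the cis isomer the two substituents are one axial and one equatorial in each chair.
Chair I (acetyl axial, cyano equatorial): E = 1.18 kcal/mol; chair II (acetyl equatorial, cyano axial): E = 0.18 kcal/mol.
ΔG = 1.00 kcal/mol between the two chairs.
K = exp(ΔG/RT) with R = 1.987×10⁻³ kcal mol⁻¹ K⁻¹ and T = 400 K gives K ≈ 3.52.
Fraction in the lower-energy chair = K/(K+1) = 77.9%.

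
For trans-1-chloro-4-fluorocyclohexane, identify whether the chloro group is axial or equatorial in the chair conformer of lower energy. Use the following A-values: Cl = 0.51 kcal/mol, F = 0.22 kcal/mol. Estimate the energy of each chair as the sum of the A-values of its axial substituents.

C1 and C4 have opposite parity, so for the trans isomer the two substituents are e,e in one chair and a,a in the other.
Chair I (chloro axial, fluoro axial): E = 0.73 kcal/mol.
Chair II (chloro equatorial, fluoro equatorial): E = 0.00 kcal/mol.
Chair II is the more stable (lower-energy) conformer, and in that chair the chloro group is equatorial.

equatorial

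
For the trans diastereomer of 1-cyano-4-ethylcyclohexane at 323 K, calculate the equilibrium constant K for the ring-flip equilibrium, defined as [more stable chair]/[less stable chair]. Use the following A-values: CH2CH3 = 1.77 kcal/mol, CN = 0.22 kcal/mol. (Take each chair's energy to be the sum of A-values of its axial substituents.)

C1 and C4 have opposite parity, so for the trans isomer the two substituents are e,e in one chair and a,a in the other.
Chair I (ethyl axial, cyano axial): E = 1.99 kcal/mol; chair II (ethyl equatorial, cyano equatorial): E = 0.00 kcal/mol.
ΔG = 1.99 kcal/mol between the two chairs.
K = exp(ΔG/RT) with R = 1.987×10⁻³ kcal mol⁻¹ K⁻¹ and T = 323 K gives K ≈ 22.2.

K ≈ 22.2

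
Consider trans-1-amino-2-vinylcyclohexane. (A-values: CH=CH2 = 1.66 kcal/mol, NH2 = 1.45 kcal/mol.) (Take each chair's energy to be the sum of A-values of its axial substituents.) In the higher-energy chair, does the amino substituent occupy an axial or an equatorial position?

C1 and C2 have opposite parity, so for the trans isomer the two substituents are e,e in one chair and a,a in the other.
Chair I (vinyl axial, amino axial): E = 3.11 kcal/mol.
Chair II (vinyl equatorial, amino equatorial): E = 0.00 kcal/mol.
Chair I is the less stable (higher-energy) conformer, and in that chair the amino group is axial.

axial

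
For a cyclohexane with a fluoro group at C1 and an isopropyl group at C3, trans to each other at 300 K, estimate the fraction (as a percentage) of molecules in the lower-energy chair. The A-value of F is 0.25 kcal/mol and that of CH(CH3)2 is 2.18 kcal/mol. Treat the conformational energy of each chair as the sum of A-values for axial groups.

96.2%

C1 and C3 have the same parity, so for the trans isomer the two substituents are one axial and one equatorial in each chair.
Chair I (fluoro axial, isopropyl equatorial): E = 0.25 kcal/mol; chair II (fluoro equatorial, isopropyl axial): E = 2.18 kcal/mol.
ΔG = 1.93 kcal/mol between the two chairs.
K = exp(ΔG/RT) with R = 1.987×10⁻³ kcal mol⁻¹ K⁻¹ and T = 300 K gives K ≈ 25.5.
Fraction in the lower-energy chair = K/(K+1) = 96.2%.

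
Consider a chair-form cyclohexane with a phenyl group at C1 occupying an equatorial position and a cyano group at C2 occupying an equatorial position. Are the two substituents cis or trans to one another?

trans

C1 and C2 have opposite parity, so their axial bonds point in opposite directions.
With opposite-parity carbons, two substituents on the same face are one axial and one equatorial; opposite faces give both axial or both equatorial.
Here the groups are equatorial/equatorial → opposite face → trans.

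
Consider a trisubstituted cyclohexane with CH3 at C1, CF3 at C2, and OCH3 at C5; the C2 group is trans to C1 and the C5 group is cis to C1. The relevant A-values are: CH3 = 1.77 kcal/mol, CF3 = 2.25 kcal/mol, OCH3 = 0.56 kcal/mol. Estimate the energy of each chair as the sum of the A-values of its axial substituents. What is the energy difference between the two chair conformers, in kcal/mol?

Chair I (methyl axial, trifluoromethyl axial, methoxy axial): E = 4.58 kcal/mol.
Chair II (methyl equatorial, trifluoromethyl equatorial, methoxy equatorial): E = 0.00 kcal/mol.
ΔE = 4.58 − 0.00 = 4.58 kcal/mol; chair II is more stable.

4.58 kcal/mol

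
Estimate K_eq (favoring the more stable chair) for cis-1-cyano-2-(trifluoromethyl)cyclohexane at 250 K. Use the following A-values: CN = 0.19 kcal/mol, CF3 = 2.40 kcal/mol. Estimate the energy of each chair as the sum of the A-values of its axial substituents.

C1 and C2 have opposite parity, so for the cis isomer the two substituents are one axial and one equatorial in each chair.
Chair I (cyano axial, trifluoromethyl equatorial): E = 0.19 kcal/mol; chair II (cyano equatorial, trifluoromethyl axial): E = 2.40 kcal/mol.
ΔG = 2.21 kcal/mol between the two chairs.
K = exp(ΔG/RT) with R = 1.987×10⁻³ kcal mol⁻¹ K⁻¹ and T = 250 K gives K ≈ 85.5.

K ≈ 85.5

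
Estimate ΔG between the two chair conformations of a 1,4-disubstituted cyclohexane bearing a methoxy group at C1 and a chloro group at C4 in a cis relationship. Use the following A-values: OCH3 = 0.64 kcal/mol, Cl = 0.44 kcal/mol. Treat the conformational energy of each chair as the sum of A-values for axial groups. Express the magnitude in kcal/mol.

C1 and C4 have opposite parity, so for the cis isomer the two substituents are one axial and one equatorial in each chair.
Chair I (methoxy axial, chloro equatorial): E = 0.64 kcal/mol.
Chair II (methoxy equatorial, chloro axial): E = 0.44 kcal/mol.
ΔE = 0.64 − 0.44 = 0.20 kcal/mol; chair II is more stable.

0.20 kcal/mol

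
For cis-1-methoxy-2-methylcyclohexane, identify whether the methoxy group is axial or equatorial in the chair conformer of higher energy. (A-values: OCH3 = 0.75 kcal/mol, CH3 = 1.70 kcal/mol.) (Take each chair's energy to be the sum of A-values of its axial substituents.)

C1 and C2 have opposite parity, so for the cis isomer the two substituents are one axial and one equatorial in each chair.
Chair I (methoxy axial, methyl equatorial): E = 0.75 kcal/mol.
Chair II (methoxy equatorial, methyl axial): E = 1.70 kcal/mol.
Chair II is the less stable (higher-energy) conformer, and in that chair the methoxy group is equatorial.

equatorial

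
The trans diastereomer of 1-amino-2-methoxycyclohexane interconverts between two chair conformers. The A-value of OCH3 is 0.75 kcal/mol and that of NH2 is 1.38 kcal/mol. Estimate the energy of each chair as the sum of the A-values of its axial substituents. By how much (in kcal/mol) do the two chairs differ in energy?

2.13 kcal/mol

C1 and C2 have opposite parity, so for the trans isomer the two substituents are e,e in one chair and a,a in the other.
Chair I (methoxy axial, amino axial): E = 2.13 kcal/mol.
Chair II (methoxy equatorial, amino equatorial): E = 0.00 kcal/mol.
ΔE = 2.13 − 0.00 = 2.13 kcal/mol; chair II is more stable.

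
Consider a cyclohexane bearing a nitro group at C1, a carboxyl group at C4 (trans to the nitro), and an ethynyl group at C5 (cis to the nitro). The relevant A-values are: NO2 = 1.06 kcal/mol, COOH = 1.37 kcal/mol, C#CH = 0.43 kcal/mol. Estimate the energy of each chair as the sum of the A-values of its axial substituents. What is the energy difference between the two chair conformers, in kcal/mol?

Chair I (nitro axial, carboxyl axial, ethynyl axial): E = 2.86 kcal/mol.
Chair II (nitro equatorial, carboxyl equatorial, ethynyl equatorial): E = 0.00 kcal/mol.
ΔE = 2.86 − 0.00 = 2.86 kcal/mol; chair II is more stable.

2.86 kcal/mol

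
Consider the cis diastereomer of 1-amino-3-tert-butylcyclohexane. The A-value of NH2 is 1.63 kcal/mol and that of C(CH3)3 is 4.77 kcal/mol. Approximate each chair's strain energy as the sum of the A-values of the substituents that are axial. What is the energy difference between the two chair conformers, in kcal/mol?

C1 and C3 have the same parity, so for the cis isomer the two substituents are e,e in one chair and a,a in the other.
Chair I (amino axial, tert-butyl axial): E = 6.40 kcal/mol.
Chair II (amino equatorial, tert-butyl equatorial): E = 0.00 kcal/mol.
ΔE = 6.40 − 0.00 = 6.40 kcal/mol; chair II is more stable.

6.40 kcal/mol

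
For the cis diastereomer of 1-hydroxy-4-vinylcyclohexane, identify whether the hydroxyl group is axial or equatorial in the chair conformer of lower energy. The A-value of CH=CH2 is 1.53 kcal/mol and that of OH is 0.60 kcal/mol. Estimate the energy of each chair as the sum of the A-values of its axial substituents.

axial

C1 and C4 have opposite parity, so for the cis isomer the two substituents are one axial and one equatorial in each chair.
Chair I (vinyl axial, hydroxyl equatorial): E = 1.53 kcal/mol.
Chair II (vinyl equatorial, hydroxyl axial): E = 0.60 kcal/mol.
Chair II is the more stable (lower-energy) conformer, and in that chair the hydroxyl group is axial.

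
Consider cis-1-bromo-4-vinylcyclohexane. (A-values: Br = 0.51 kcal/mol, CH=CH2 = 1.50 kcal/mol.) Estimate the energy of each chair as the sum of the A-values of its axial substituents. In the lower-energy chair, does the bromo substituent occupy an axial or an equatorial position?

axial

C1 and C4 have opposite parity, so for the cis isomer the two substituents are one axial and one equatorial in each chair.
Chair I (bromo axial, vinyl equatorial): E = 0.51 kcal/mol.
Chair II (bromo equatorial, vinyl axial): E = 1.50 kcal/mol.
Chair I is the more stable (lower-energy) conformer, and in that chair the bromo group is axial.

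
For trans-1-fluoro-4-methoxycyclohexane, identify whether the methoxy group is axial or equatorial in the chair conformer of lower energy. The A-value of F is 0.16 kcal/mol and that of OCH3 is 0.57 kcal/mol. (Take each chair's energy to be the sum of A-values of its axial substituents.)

equatorial

C1 and C4 have opposite parity, so for the trans isomer the two substituents are e,e in one chair and a,a in the other.
Chair I (fluoro axial, methoxy axial): E = 0.73 kcal/mol.
Chair II (fluoro equatorial, methoxy equatorial): E = 0.00 kcal/mol.
Chair II is the more stable (lower-energy) conformer, and in that chair the methoxy group is equatorial.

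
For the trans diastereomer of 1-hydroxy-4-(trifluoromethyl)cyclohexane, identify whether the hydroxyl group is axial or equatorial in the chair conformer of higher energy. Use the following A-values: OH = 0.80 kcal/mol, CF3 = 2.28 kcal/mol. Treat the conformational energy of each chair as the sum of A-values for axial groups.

axial

C1 and C4 have opposite parity, so for the trans isomer the two substituents are e,e in one chair and a,a in the other.
Chair I (hydroxyl axial, trifluoromethyl axial): E = 3.08 kcal/mol.
Chair II (hydroxyl equatorial, trifluoromethyl equatorial): E = 0.00 kcal/mol.
Chair I is the less stable (higher-energy) conformer, and in that chair the hydroxyl group is axial.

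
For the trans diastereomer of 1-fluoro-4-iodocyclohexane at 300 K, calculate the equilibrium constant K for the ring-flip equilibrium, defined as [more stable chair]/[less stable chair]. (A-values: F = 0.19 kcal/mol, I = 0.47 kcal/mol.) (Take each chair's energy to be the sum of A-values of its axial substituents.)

C1 and C4 have opposite parity, so for the trans isomer the two substituents are e,e in one chair and a,a in the other.
Chair I (fluoro axial, iodo axial): E = 0.66 kcal/mol; chair II (fluoro equatorial, iodo equatorial): E = 0.00 kcal/mol.
ΔG = 0.66 kcal/mol between the two chairs.
K = exp(ΔG/RT) with R = 1.987×10⁻³ kcal mol⁻¹ K⁻¹ and T = 300 K gives K ≈ 3.03.

K ≈ 3.03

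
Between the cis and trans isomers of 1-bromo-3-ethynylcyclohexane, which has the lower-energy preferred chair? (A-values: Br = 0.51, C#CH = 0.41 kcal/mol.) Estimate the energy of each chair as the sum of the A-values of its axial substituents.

cis

At 1,3 positions (parity same): cis → (e,e or a,a); trans → (a,e or e,a).
Best chair for cis: E = 0.00 kcal/mol; best chair for trans: E = 0.41 kcal/mol.
The cis isomer is lower by 0.41 kcal/mol.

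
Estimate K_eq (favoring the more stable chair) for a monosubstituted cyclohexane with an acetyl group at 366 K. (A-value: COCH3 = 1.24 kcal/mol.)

One chair has the acetyl group axial (E = 1.24 kcal/mol) and the other has it equatorial (E = 0).
ΔG = 1.24 kcal/mol between the two chairs.
K = exp(ΔG/RT) with R = 1.987×10⁻³ kcal mol⁻¹ K⁻¹ and T = 366 K gives K ≈ 5.5.

K ≈ 5.50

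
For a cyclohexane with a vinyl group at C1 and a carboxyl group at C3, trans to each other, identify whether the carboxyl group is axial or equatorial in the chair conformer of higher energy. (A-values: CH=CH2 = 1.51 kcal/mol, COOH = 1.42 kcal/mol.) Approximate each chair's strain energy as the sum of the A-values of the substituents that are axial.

C1 and C3 have the same parity, so for the trans isomer the two substituents are one axial and one equatorial in each chair.
Chair I (vinyl axial, carboxyl equatorial): E = 1.51 kcal/mol.
Chair II (vinyl equatorial, carboxyl axial): E = 1.42 kcal/mol.
Chair I is the less stable (higher-energy) conformer, and in that chair the carboxyl group is equatorial.

equatorial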